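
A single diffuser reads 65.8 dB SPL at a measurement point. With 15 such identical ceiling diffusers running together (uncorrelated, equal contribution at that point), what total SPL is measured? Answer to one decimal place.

15 equal incoherent sources raise the level by 10·log₁₀(15) = 11.76 dB.
L_total = 65.8 + 11.76 = 77.6 dB SPL.

77.6 dB SPL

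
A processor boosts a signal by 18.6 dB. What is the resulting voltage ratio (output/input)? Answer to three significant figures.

Voltage ratio = 10^(dB/20).
10^(18.6/20) = 10^(0.9300) = 8.51.

8.51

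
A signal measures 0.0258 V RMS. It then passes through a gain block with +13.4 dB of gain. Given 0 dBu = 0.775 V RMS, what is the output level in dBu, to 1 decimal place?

Input level: 20·log₁₀(0.0258/0.775) = -29.55 dBu.
Output: -29.55 + 13.4 = -16.2 dBu.

-16.2 dBu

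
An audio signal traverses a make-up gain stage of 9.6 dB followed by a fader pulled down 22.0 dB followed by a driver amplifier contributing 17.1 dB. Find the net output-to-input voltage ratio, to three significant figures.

Net gain = 9.6 + (−22.0) + 17.1 = 4.7 dB.
Voltage ratio = 10^(4.7/20) = 1.72.

1.72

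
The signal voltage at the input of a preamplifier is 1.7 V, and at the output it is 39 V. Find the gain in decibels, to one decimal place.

27.2 dB

For a voltage ratio, dB = 20·log₁₀(V₂/V₁).
20·log₁₀(39/1.7) = 20·log₁₀(22.94) = 27.2 dB.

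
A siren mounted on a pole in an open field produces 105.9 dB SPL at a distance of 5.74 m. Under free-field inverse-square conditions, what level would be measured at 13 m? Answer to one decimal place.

98.8 dB SPL

Free-field point source: level drops by 20·log₁₀ of the distance ratio.
ΔL = −20·log₁₀(13/5.74) = -7.10 dB, so L₂ = 105.9 + (-7.10) = 98.8 dB SPL.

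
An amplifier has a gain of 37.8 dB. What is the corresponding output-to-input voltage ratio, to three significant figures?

Voltage ratio = 10^(dB/20).
10^(37.8/20) = 10^(1.890) = 77.6.

77.6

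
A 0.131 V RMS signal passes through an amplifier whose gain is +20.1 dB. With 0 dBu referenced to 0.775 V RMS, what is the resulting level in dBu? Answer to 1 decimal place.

Input level: 20·log₁₀(0.131/0.775) = -15.44 dBu.
Output: -15.44 + 20.1 = +4.7 dBu.

+4.7 dBu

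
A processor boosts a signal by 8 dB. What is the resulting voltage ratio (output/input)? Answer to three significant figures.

2.51

Voltage ratio = 10^(dB/20).
10^(8/20) = 10^(0.4000) = 2.51.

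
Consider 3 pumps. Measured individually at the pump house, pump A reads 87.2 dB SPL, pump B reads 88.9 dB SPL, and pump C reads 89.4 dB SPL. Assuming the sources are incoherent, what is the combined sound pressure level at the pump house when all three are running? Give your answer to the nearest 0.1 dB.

93.4 dB SPL

Uncorrelated sources add in intensity (power), not in dB.
L_total = 10·log₁₀(10^(87.2/10) + 10^(88.9/10) + 10^(89.4/10)) = 10·log₁₀(2172000000) = 93.4 dB SPL.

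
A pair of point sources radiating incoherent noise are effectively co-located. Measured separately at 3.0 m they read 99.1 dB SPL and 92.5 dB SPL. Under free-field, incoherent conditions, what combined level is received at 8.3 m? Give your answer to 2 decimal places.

91.12 dB SPL

Combined at 3.0 m: 10·log₁₀(10^(99.1/10)+10^(92.5/10)) = 99.959 dB SPL.
Then apply −20·log₁₀(8.3/3.0) = -8.839 dB → 91.12 dB SPL.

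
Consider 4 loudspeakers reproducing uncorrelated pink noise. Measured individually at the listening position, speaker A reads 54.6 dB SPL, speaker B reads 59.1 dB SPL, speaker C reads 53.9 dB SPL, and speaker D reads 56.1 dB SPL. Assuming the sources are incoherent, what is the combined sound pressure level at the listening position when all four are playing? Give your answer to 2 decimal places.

62.44 dB SPL

Add the sources as powers (linear), then convert back to dB:
L_total = 10·log₁₀(10^(54.6/10) + 10^(59.1/10) + 10^(53.9/10) + 10^(56.1/10)) = 10·log₁₀(1754000) = 62.44 dB SPL.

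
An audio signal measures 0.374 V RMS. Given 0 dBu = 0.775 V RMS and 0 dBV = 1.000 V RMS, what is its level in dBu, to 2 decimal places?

-6.33 dBu

dBu = 20·log₁₀(V / 0.775 V).
20·log₁₀(0.374/0.775) = -6.33 dBu.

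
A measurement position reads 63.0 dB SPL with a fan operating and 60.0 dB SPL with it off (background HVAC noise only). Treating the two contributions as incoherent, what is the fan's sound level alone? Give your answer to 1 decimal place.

Subtract intensities: L_src = 10·log₁₀(10^(L_total/10) − 10^(L_bg/10)).
L_src = 10·log₁₀(10^(63.0/10) − 10^(60.0/10)) = 10·log₁₀(995300) = 60.0 dB SPL.

60.0 dB SPL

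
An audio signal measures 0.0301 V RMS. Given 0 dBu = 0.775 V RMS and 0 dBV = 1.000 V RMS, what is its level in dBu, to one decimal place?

-28.2 dBu

dBu = 20·log₁₀(V / 0.775 V).
20·log₁₀(0.0301/0.775) = -28.2 dBu.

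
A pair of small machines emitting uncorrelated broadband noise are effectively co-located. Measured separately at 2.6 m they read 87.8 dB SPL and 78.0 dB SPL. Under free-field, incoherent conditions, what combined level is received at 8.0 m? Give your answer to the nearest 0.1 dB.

78.5 dB SPL

Combined at 2.6 m: 10·log₁₀(10^(87.8/10)+10^(78.0/10)) = 88.23 dB SPL.
Then apply −20·log₁₀(8.0/2.6) = -9.76 dB → 78.5 dB SPL.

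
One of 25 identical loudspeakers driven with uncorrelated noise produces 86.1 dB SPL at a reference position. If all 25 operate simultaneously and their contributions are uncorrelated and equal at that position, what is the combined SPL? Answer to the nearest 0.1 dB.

25 equal incoherent sources raise the level by 10·log₁₀(25) = 13.98 dB.
L_total = 86.1 + 13.98 = 100.1 dB SPL.

100.1 dB SPL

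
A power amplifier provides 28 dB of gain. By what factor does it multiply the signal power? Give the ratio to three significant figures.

631

Power ratio = 10^(dB/10).
10^(28/10) = 10^(2.800) = 631.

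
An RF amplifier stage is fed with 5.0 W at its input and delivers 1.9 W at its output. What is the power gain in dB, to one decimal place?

-4.2 dB

For a power ratio, dB = 10·log₁₀(P₂/P₁).
10·log₁₀(1.9/5.0) = 10·log₁₀(0.3800) = -4.2 dB.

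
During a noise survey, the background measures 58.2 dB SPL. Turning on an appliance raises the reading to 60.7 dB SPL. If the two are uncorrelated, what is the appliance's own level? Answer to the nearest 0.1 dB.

Subtract intensities: L_src = 10·log₁₀(10^(L_total/10) − 10^(L_bg/10)).
L_src = 10·log₁₀(10^(60.7/10) − 10^(58.2/10)) = 10·log₁₀(514200) = 57.1 dB SPL.

57.1 dB SPL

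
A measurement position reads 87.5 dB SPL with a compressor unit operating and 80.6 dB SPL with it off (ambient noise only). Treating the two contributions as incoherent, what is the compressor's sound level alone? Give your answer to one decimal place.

Remove the background by subtracting linear intensities:
L_src = 10·log₁₀(10^(87.5/10) − 10^(80.6/10)) = 10·log₁₀(447500000) = 86.5 dB SPL.

86.5 dB SPL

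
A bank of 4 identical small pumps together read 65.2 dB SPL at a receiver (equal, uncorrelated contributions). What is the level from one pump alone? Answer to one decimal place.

59.2 dB SPL

4 equal incoherent sources add 10·log₁₀(4) = 6.02 dB over one source.
L_one = 65.2 − 6.02 = 59.2 dB SPL.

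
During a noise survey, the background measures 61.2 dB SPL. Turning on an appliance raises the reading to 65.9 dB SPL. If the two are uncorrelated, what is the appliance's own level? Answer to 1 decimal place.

Remove the background by subtracting linear intensities:
L_src = 10·log₁₀(10^(65.9/10) − 10^(61.2/10)) = 10·log₁₀(2572000) = 64.1 dB SPL.

64.1 dB SPL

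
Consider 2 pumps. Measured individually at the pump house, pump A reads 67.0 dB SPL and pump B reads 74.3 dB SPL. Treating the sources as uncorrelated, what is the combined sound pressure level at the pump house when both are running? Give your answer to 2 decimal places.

75.04 dB SPL

Incoherent sources sum as intensities:
L_total = 10·log₁₀(10^(67.0/10) + 10^(74.3/10)) = 10·log₁₀(31930000) = 75.04 dB SPL.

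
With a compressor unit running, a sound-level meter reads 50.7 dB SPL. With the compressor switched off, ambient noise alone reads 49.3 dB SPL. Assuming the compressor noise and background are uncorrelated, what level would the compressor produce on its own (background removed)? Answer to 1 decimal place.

45.1 dB SPL

Background correction is a power subtraction:
L_src = 10·log₁₀(10^(50.7/10) − 10^(49.3/10)) = 10·log₁₀(32380) = 45.1 dB SPL.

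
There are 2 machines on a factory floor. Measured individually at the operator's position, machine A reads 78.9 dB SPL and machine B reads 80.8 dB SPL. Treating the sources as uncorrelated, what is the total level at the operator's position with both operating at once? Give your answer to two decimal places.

82.96 dB SPL

Add the sources as powers (linear), then convert back to dB:
L_total = 10·log₁₀(10^(78.9/10) + 10^(80.8/10)) = 10·log₁₀(197900000) = 82.96 dB SPL.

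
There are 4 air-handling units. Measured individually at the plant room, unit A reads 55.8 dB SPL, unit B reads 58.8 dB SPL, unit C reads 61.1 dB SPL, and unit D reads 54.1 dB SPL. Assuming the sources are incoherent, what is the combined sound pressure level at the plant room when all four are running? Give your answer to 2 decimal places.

64.29 dB SPL

Add the sources as powers (linear), then convert back to dB:
L_total = 10·log₁₀(10^(55.8/10) + 10^(58.8/10) + 10^(61.1/10) + 10^(54.1/10)) = 10·log₁₀(2684000) = 64.29 dB SPL.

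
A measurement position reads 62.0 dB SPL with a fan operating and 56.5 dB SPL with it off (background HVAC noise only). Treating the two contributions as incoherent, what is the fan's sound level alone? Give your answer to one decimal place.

60.6 dB SPL

Subtract intensities: L_src = 10·log₁₀(10^(L_total/10) − 10^(L_bg/10)).
L_src = 10·log₁₀(10^(62.0/10) − 10^(56.5/10)) = 10·log₁₀(1138000) = 60.6 dB SPL.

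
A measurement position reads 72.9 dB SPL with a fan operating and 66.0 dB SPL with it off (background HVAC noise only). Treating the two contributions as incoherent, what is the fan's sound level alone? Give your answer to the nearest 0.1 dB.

71.9 dB SPL

Remove the background by subtracting linear intensities:
L_src = 10·log₁₀(10^(72.9/10) − 10^(66.0/10)) = 10·log₁₀(15520000) = 71.9 dB SPL.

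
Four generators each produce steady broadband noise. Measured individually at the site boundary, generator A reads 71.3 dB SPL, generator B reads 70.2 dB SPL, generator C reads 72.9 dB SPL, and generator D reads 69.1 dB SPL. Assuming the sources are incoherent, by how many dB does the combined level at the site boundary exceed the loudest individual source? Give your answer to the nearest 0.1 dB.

4.2 dB

Uncorrelated sources add in intensity (power), not in dB.
L_total = 10·log₁₀(10^(71.3/10) + 10^(70.2/10) + 10^(72.9/10) + 10^(69.1/10)) = 77.13 dB SPL.
Excess over the loudest (72.9 dB): 77.13 − 72.9 = 4.2 dB.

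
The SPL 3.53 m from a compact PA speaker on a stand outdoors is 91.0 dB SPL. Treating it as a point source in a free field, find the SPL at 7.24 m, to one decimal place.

Inverse-square spreading gives ΔL = −20·log₁₀(d₂/d₁).
ΔL = −20·log₁₀(7.24/3.53) = -6.24 dB, so L₂ = 91.0 + (-6.24) = 84.8 dB SPL.

84.8 dB SPL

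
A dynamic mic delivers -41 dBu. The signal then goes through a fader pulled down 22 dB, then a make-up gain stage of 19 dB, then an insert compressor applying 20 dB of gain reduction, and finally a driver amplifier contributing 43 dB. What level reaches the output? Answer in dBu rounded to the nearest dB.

-21 dBu

In dB, series stages simply add:
-41 − 22 + 19 − 20 + 43 = -21 dBu.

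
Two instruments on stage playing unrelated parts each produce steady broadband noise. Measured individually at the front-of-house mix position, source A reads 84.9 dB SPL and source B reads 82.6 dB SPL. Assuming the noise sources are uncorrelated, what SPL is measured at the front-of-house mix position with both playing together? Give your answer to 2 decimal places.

86.91 dB SPL

Incoherent sources sum as intensities:
L_total = 10·log₁₀(10^(84.9/10) + 10^(82.6/10)) = 10·log₁₀(491000000) = 86.91 dB SPL.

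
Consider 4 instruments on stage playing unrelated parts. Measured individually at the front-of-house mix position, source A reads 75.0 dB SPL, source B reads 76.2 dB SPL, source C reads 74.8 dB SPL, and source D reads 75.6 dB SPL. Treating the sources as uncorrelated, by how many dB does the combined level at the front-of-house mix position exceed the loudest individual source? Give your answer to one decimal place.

Add the sources as powers (linear), then convert back to dB:
L_total = 10·log₁₀(10^(75.0/10) + 10^(76.2/10) + 10^(74.8/10) + 10^(75.6/10)) = 81.46 dB SPL.
Excess over the loudest (76.2 dB): 81.46 − 76.2 = 5.3 dB.

5.3 dB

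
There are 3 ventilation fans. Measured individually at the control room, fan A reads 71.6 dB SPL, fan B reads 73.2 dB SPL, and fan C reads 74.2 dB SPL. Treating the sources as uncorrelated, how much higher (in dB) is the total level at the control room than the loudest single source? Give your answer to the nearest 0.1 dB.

3.7 dB

Incoherent sources sum as intensities:
L_total = 10·log₁₀(10^(71.6/10) + 10^(73.2/10) + 10^(74.2/10)) = 77.90 dB SPL.
Excess over the loudest (74.2 dB): 77.90 − 74.2 = 3.7 dB.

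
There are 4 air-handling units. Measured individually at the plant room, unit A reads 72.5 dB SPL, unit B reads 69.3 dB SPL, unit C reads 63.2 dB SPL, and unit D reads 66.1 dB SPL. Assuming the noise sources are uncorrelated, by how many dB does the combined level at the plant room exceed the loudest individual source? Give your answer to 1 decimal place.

Incoherent sources sum as intensities:
L_total = 10·log₁₀(10^(72.5/10) + 10^(69.3/10) + 10^(63.2/10) + 10^(66.1/10)) = 75.11 dB SPL.
Excess over the loudest (72.5 dB): 75.11 − 72.5 = 2.6 dB.

2.6 dB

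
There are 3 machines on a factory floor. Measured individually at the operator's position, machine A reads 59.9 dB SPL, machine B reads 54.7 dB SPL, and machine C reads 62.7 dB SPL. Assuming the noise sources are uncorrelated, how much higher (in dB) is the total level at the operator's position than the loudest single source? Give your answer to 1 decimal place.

2.3 dB

Add the sources as powers (linear), then convert back to dB:
L_total = 10·log₁₀(10^(59.9/10) + 10^(54.7/10) + 10^(62.7/10)) = 64.96 dB SPL.
Excess over the loudest (62.7 dB): 64.96 − 62.7 = 2.3 dB.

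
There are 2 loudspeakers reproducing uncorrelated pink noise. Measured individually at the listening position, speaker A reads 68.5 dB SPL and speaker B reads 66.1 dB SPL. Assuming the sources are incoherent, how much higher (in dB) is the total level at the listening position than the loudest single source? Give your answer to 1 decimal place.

Incoherent sources sum as intensities:
L_total = 10·log₁₀(10^(68.5/10) + 10^(66.1/10)) = 70.47 dB SPL.
Excess over the loudest (68.5 dB): 70.47 − 68.5 = 2.0 dB.

2.0 dB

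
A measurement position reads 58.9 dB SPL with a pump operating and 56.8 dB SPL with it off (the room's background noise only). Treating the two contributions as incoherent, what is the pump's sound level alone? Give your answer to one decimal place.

Remove the background by subtracting linear intensities:
L_src = 10·log₁₀(10^(58.9/10) − 10^(56.8/10)) = 10·log₁₀(297600) = 54.7 dB SPL.

54.7 dB SPL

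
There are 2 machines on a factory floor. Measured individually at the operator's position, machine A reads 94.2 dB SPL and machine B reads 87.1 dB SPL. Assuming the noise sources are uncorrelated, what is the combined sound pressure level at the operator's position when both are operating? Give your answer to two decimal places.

Add the sources as powers (linear), then convert back to dB:
L_total = 10·log₁₀(10^(94.2/10) + 10^(87.1/10)) = 10·log₁₀(3143000000) = 94.97 dB SPL.

94.97 dB SPL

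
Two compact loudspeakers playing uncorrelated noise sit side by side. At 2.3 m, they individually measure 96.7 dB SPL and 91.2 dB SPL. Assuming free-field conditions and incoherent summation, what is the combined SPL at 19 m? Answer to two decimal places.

Combined at 2.3 m: 10·log₁₀(10^(96.7/10)+10^(91.2/10)) = 97.778 dB SPL.
Then apply −20·log₁₀(19/2.3) = -18.341 dB → 79.44 dB SPL.

79.44 dB SPL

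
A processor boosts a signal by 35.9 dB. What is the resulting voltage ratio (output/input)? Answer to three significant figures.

62.4

Voltage ratio = 10^(dB/20).
10^(35.9/20) = 10^(1.795) = 62.4.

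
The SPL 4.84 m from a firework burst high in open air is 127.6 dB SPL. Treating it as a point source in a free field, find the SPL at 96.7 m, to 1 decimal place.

101.6 dB SPL

For a point source in a free field, ΔL = −20·log₁₀(d₂/d₁).
ΔL = −20·log₁₀(96.7/4.84) = -26.01 dB, so L₂ = 127.6 + (-26.01) = 101.6 dB SPL.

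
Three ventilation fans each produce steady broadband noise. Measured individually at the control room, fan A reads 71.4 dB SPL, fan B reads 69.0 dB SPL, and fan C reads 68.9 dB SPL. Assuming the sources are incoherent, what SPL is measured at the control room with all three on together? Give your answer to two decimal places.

Uncorrelated sources add in intensity (power), not in dB.
L_total = 10·log₁₀(10^(71.4/10) + 10^(69.0/10) + 10^(68.9/10)) = 10·log₁₀(29510000) = 74.70 dB SPL.

74.70 dB SPL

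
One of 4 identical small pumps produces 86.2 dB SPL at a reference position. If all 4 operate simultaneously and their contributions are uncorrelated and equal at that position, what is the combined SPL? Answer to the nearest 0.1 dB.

92.2 dB SPL

4 equal incoherent sources raise the level by 10·log₁₀(4) = 6.02 dB.
L_total = 86.2 + 6.02 = 92.2 dB SPL.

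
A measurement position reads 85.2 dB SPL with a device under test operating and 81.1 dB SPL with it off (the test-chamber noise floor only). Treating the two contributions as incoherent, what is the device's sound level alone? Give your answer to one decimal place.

Background correction is a power subtraction:
L_src = 10·log₁₀(10^(85.2/10) − 10^(81.1/10)) = 10·log₁₀(202300000) = 83.1 dB SPL.

83.1 dB SPL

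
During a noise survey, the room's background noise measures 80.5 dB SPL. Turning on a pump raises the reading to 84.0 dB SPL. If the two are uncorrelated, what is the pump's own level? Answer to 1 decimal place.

81.4 dB SPL

Subtract intensities: L_src = 10·log₁₀(10^(L_total/10) − 10^(L_bg/10)).
L_src = 10·log₁₀(10^(84.0/10) − 10^(80.5/10)) = 10·log₁₀(139000000) = 81.4 dB SPL.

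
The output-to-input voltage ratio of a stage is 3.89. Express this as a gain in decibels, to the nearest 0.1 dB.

11.8 dB

Voltage ratio → dB uses the 20·log₁₀ form:
20·log₁₀(3.89) = 11.8 dB.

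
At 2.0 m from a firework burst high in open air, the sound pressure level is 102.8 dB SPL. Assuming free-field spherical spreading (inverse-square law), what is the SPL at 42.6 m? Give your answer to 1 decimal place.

For a point source in a free field, ΔL = −20·log₁₀(d₂/d₁).
ΔL = −20·log₁₀(42.6/2.0) = -26.57 dB, so L₂ = 102.8 + (-26.57) = 76.2 dB SPL.

76.2 dB SPL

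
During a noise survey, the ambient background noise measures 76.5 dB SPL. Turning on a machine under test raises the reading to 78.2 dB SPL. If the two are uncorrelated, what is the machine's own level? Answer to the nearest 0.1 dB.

Remove the background by subtracting linear intensities:
L_src = 10·log₁₀(10^(78.2/10) − 10^(76.5/10)) = 10·log₁₀(21400000) = 73.3 dB SPL.

73.3 dB SPL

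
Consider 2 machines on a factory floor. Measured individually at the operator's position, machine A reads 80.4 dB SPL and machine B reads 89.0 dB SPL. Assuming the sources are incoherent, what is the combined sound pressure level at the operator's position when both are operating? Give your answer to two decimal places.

89.56 dB SPL

Uncorrelated sources add in intensity (power), not in dB.
L_total = 10·log₁₀(10^(80.4/10) + 10^(89.0/10)) = 10·log₁₀(904000000) = 89.56 dB SPL.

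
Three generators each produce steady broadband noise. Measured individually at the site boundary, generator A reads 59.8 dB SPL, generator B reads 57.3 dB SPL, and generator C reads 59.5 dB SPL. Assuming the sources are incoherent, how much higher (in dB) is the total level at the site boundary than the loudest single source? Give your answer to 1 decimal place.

Uncorrelated sources add in intensity (power), not in dB.
L_total = 10·log₁₀(10^(59.8/10) + 10^(57.3/10) + 10^(59.5/10)) = 63.77 dB SPL.
Excess over the loudest (59.8 dB): 63.77 − 59.8 = 4.0 dB.

4.0 dB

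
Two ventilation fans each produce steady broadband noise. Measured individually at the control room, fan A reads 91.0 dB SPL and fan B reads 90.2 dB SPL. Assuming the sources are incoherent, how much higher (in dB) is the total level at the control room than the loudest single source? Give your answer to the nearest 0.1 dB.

2.6 dB

Add the sources as powers (linear), then convert back to dB:
L_total = 10·log₁₀(10^(91.0/10) + 10^(90.2/10)) = 93.63 dB SPL.
Excess over the loudest (91.0 dB): 93.63 − 91.0 = 2.6 dB.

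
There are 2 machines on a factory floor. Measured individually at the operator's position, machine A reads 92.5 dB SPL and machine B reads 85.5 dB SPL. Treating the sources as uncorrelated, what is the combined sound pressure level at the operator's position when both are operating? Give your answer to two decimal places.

93.29 dB SPL

Incoherent sources sum as intensities:
L_total = 10·log₁₀(10^(92.5/10) + 10^(85.5/10)) = 10·log₁₀(2133000000) = 93.29 dB SPL.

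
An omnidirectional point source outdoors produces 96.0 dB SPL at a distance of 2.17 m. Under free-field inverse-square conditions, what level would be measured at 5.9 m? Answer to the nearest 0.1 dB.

For a point source in a free field, ΔL = −20·log₁₀(d₂/d₁).
ΔL = −20·log₁₀(5.9/2.17) = -8.69 dB, so L₂ = 96.0 + (-8.69) = 87.3 dB SPL.

87.3 dB SPL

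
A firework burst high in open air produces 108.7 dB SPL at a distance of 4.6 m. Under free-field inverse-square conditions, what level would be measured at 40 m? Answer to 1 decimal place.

89.9 dB SPL

Free-field point source: level drops by 20·log₁₀ of the distance ratio.
ΔL = −20·log₁₀(40/4.6) = -18.79 dB, so L₂ = 108.7 + (-18.79) = 89.9 dB SPL.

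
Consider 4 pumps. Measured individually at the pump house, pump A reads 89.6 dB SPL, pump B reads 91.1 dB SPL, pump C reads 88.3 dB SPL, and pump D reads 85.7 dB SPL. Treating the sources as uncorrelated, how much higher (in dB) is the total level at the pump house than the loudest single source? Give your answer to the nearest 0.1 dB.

Add the sources as powers (linear), then convert back to dB:
L_total = 10·log₁₀(10^(89.6/10) + 10^(91.1/10) + 10^(88.3/10) + 10^(85.7/10)) = 95.12 dB SPL.
Excess over the loudest (91.1 dB): 95.12 − 91.1 = 4.0 dB.

4.0 dB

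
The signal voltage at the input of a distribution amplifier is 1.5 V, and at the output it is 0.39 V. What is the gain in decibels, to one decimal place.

-11.7 dB

Voltage is an amplitude quantity, so gain = 20·log₁₀(V_out/V_in).
20·log₁₀(0.39/1.5) = 20·log₁₀(0.2600) = -11.7 dB.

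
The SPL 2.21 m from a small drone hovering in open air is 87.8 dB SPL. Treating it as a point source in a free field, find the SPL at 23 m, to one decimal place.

67.5 dB SPL

Free-field point source: level drops by 20·log₁₀ of the distance ratio.
ΔL = −20·log₁₀(23/2.21) = -20.35 dB, so L₂ = 87.8 + (-20.35) = 67.5 dB SPL.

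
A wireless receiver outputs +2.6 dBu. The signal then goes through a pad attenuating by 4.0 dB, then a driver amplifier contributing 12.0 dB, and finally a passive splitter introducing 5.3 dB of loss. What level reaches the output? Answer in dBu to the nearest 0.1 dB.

+5.3 dBu

Gain stages sum in dB:
+2.6 − 4.0 + 12.0 − 5.3 = +5.3 dBu.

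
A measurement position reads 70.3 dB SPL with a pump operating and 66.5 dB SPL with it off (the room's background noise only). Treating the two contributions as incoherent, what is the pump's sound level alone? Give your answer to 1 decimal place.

Remove the background by subtracting linear intensities:
L_src = 10·log₁₀(10^(70.3/10) − 10^(66.5/10)) = 10·log₁₀(6248000) = 68.0 dB SPL.

68.0 dB SPL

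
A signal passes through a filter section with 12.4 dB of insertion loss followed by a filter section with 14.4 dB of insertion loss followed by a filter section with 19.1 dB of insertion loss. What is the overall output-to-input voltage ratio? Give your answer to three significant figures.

0.00507

Net gain = (−12.4) + (−14.4) + (−19.1) = -45.9 dB.
Voltage ratio = 10^(-45.9/20) = 0.00507.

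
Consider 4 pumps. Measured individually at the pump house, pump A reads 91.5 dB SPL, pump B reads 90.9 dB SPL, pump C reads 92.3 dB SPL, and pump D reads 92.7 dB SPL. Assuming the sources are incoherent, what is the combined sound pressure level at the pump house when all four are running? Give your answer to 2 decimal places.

Incoherent sources sum as intensities:
L_total = 10·log₁₀(10^(91.5/10) + 10^(90.9/10) + 10^(92.3/10) + 10^(92.7/10)) = 10·log₁₀(6203000000) = 97.93 dB SPL.

97.93 dB SPL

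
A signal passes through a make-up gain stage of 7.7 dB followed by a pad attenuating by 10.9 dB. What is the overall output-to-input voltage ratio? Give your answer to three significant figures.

Net gain = 7.7 + (−10.9) = -3.2 dB.
Voltage ratio = 10^(-3.2/20) = 0.692.

0.692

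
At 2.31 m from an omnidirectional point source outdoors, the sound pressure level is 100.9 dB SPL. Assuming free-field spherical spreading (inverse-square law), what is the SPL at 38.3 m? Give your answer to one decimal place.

76.5 dB SPL

For a point source in a free field, ΔL = −20·log₁₀(d₂/d₁).
ΔL = −20·log₁₀(38.3/2.31) = -24.39 dB, so L₂ = 100.9 + (-24.39) = 76.5 dB SPL.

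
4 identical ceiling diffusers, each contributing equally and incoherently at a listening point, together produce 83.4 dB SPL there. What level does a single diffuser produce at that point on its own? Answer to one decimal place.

77.4 dB SPL

4 equal incoherent sources add 10·log₁₀(4) = 6.02 dB over one source.
L_one = 83.4 − 6.02 = 77.4 dB SPL.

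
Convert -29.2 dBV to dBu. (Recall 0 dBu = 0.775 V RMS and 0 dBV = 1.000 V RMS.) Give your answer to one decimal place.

The offset between the scales is 20·log₁₀(0.775/1.000) = −2.214 dB.
So dBu = -29.2 + 2.214 = -27.0 dBu.

-27.0 dBu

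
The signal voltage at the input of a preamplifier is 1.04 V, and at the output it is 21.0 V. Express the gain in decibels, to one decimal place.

Voltage ratio → dB uses the 20·log₁₀ form:
20·log₁₀(21.0/1.04) = 20·log₁₀(20.19) = 26.1 dB.

26.1 dB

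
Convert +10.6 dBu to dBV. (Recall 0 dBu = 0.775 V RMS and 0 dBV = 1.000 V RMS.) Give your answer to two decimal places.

The offset between the scales is 20·log₁₀(0.775/1.000) = −2.214 dB.
So dBV = +10.6 − 2.214 = +8.39 dBV.

+8.39 dBV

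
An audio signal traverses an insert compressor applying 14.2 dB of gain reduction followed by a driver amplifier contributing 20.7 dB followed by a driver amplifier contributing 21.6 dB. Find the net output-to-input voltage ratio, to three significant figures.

Net gain = (−14.2) + 20.7 + 21.6 = 28.1 dB.
Voltage ratio = 10^(28.1/20) = 25.4.

25.4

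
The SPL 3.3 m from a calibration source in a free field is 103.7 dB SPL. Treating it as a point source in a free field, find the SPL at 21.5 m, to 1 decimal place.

87.4 dB SPL

Inverse-square spreading gives ΔL = −20·log₁₀(d₂/d₁).
ΔL = −20·log₁₀(21.5/3.3) = -16.28 dB, so L₂ = 103.7 + (-16.28) = 87.4 dB SPL.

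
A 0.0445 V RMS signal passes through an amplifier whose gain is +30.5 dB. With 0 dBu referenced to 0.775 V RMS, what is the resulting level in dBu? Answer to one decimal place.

+5.7 dBu

Input level: 20·log₁₀(0.0445/0.775) = -24.82 dBu.
Output: -24.82 + 30.5 = +5.7 dBu.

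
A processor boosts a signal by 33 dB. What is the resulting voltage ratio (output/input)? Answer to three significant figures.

44.7

Voltage ratio = 10^(dB/20).
10^(33/20) = 10^(1.650) = 44.7.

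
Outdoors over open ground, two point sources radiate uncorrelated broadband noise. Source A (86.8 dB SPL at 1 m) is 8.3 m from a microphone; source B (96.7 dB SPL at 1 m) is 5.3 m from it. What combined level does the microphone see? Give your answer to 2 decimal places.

At the listener: L_A = 86.8 − 20·log₁₀(8.3) = 68.418 dB; L_B = 96.7 − 20·log₁₀(5.3) = 82.214 dB.
Combined: 10·log₁₀(10^(68.418/10)+10^(82.214/10)) = 82.39 dB SPL.

82.39 dB SPL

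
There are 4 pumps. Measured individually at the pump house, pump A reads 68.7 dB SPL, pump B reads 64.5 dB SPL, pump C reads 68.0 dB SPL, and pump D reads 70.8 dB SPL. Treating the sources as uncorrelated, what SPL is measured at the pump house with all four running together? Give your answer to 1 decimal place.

74.6 dB SPL

Incoherent sources sum as intensities:
L_total = 10·log₁₀(10^(68.7/10) + 10^(64.5/10) + 10^(68.0/10) + 10^(70.8/10)) = 10·log₁₀(28560000) = 74.6 dB SPL.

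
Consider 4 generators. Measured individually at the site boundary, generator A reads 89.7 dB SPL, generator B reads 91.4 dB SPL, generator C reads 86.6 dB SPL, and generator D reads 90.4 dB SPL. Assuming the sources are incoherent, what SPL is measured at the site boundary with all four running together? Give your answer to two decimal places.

95.87 dB SPL

Add the sources as powers (linear), then convert back to dB:
L_total = 10·log₁₀(10^(89.7/10) + 10^(91.4/10) + 10^(86.6/10) + 10^(90.4/10)) = 10·log₁₀(3867000000) = 95.87 dB SPL.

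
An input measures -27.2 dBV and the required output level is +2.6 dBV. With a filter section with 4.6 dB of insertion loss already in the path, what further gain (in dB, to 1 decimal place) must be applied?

34.4 dB

The required make-up gain is the shortfall in the dB sum.
G = +2.6 − (-27.2) + 4.6 = 34.4 dB.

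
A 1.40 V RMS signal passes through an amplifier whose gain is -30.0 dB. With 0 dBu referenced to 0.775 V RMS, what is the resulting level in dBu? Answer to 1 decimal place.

-24.9 dBu

Input level: 20·log₁₀(1.40/0.775) = 5.14 dBu.
Output: 5.14 − 30.0 = -24.9 dBu.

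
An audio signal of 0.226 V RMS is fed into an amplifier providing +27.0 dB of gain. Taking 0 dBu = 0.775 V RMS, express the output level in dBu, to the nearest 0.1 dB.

+16.3 dBu

Input level: 20·log₁₀(0.226/0.775) = -10.70 dBu.
Output: -10.70 + 27.0 = +16.3 dBu.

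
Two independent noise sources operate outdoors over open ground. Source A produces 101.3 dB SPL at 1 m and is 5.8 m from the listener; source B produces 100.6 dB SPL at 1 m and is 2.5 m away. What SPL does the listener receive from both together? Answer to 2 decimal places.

At the listener: L_A = 101.3 − 20·log₁₀(5.8) = 86.031 dB; L_B = 100.6 − 20·log₁₀(2.5) = 92.641 dB.
Combined: 10·log₁₀(10^(86.031/10)+10^(92.641/10)) = 93.50 dB SPL.

93.50 dB SPL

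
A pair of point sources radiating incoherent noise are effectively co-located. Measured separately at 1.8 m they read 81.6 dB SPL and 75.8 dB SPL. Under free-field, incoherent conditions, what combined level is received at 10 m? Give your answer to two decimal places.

67.72 dB SPL

Combined at 1.8 m: 10·log₁₀(10^(81.6/10)+10^(75.8/10)) = 82.614 dB SPL.
Then apply −20·log₁₀(10/1.8) = -14.895 dB → 67.72 dB SPL.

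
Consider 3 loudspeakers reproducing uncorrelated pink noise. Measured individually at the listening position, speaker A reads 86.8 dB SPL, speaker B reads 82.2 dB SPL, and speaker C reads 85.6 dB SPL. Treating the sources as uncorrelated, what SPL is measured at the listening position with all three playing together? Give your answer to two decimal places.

90.03 dB SPL

Uncorrelated sources add in intensity (power), not in dB.
L_total = 10·log₁₀(10^(86.8/10) + 10^(82.2/10) + 10^(85.6/10)) = 10·log₁₀(1008000000) = 90.03 dB SPL.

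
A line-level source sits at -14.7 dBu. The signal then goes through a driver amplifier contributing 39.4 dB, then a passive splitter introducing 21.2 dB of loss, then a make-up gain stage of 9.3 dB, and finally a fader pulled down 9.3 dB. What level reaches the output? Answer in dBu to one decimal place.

Gain stages sum in dB:
-14.7 + 39.4 − 21.2 + 9.3 − 9.3 = +3.5 dBu.

+3.5 dBu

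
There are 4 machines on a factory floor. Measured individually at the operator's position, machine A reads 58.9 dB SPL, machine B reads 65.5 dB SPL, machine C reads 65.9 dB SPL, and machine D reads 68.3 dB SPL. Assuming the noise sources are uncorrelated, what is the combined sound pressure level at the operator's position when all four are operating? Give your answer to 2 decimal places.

Incoherent sources sum as intensities:
L_total = 10·log₁₀(10^(58.9/10) + 10^(65.5/10) + 10^(65.9/10) + 10^(68.3/10)) = 10·log₁₀(14980000) = 71.75 dB SPL.

71.75 dB SPL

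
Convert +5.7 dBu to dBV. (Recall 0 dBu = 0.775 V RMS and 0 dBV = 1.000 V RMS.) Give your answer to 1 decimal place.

The offset between the scales is 20·log₁₀(0.775/1.000) = −2.214 dB.
So dBV = +5.7 − 2.214 = +3.5 dBV.

+3.5 dBV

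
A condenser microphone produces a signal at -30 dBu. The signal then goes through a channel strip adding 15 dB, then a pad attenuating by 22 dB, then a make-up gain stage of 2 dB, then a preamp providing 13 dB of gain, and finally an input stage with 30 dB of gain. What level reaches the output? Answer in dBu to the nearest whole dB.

+8 dBu

Gain stages sum in dB:
-30 + 15 − 22 + 2 + 13 + 30 = +8 dBu.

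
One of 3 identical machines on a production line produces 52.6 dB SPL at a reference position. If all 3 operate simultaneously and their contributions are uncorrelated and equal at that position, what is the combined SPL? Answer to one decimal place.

57.4 dB SPL

3 equal incoherent sources raise the level by 10·log₁₀(3) = 4.77 dB.
L_total = 52.6 + 4.77 = 57.4 dB SPL.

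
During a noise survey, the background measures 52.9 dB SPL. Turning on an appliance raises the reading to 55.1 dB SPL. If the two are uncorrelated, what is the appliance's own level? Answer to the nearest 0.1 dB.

51.1 dB SPL

Background correction is a power subtraction:
L_src = 10·log₁₀(10^(55.1/10) − 10^(52.9/10)) = 10·log₁₀(128600) = 51.1 dB SPL.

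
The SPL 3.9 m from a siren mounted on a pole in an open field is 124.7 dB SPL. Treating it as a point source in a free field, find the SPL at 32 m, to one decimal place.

Inverse-square spreading gives ΔL = −20·log₁₀(d₂/d₁).
ΔL = −20·log₁₀(32/3.9) = -18.28 dB, so L₂ = 124.7 + (-18.28) = 106.4 dB SPL.

106.4 dB SPL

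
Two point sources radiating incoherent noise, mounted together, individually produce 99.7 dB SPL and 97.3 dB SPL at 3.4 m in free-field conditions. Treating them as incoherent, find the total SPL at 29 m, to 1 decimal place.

83.1 dB SPL

Combined at 3.4 m: 10·log₁₀(10^(99.7/10)+10^(97.3/10)) = 101.67 dB SPL.
Then apply −20·log₁₀(29/3.4) = -18.62 dB → 83.1 dB SPL.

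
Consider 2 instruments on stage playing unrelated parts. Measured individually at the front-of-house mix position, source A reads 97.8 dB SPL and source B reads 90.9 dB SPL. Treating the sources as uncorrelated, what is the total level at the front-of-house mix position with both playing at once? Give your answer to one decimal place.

98.6 dB SPL

Incoherent sources sum as intensities:
L_total = 10·log₁₀(10^(97.8/10) + 10^(90.9/10)) = 10·log₁₀(7256000000) = 98.6 dB SPL.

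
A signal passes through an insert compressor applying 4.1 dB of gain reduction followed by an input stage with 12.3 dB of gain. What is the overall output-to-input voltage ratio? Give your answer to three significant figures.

2.57

Net gain = (−4.1) + 12.3 = 8.2 dB.
Voltage ratio = 10^(8.2/20) = 2.57.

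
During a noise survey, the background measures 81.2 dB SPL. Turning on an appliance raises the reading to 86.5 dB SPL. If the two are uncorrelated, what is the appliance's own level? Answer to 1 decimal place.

85.0 dB SPL

Remove the background by subtracting linear intensities:
L_src = 10·log₁₀(10^(86.5/10) − 10^(81.2/10)) = 10·log₁₀(314900000) = 85.0 dB SPL.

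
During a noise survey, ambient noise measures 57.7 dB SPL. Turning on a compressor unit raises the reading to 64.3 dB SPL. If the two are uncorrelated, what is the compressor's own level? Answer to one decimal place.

Background correction is a power subtraction:
L_src = 10·log₁₀(10^(64.3/10) − 10^(57.7/10)) = 10·log₁₀(2103000) = 63.2 dB SPL.

63.2 dB SPL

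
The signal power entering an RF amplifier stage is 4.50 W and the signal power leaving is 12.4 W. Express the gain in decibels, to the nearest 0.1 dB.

4.4 dB

Power is a power quantity, so gain = 10·log₁₀(P_out/P_in).
10·log₁₀(12.4/4.50) = 10·log₁₀(2.756) = 4.4 dB.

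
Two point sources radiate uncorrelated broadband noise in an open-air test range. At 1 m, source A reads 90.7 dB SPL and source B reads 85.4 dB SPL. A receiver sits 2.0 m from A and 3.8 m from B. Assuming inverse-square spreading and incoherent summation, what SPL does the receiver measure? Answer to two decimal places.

85.02 dB SPL

At the listener: L_A = 90.7 − 20·log₁₀(2.0) = 84.679 dB; L_B = 85.4 − 20·log₁₀(3.8) = 73.804 dB.
Combined: 10·log₁₀(10^(84.679/10)+10^(73.804/10)) = 85.02 dB SPL.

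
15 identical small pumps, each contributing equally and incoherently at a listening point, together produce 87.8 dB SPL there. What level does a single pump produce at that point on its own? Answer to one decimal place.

76.0 dB SPL

15 equal incoherent sources add 10·log₁₀(15) = 11.76 dB over one source.
L_one = 87.8 − 11.76 = 76.0 dB SPL.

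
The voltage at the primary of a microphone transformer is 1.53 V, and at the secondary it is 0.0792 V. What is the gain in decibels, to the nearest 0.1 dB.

For a voltage ratio, dB = 20·log₁₀(V₂/V₁).
20·log₁₀(0.0792/1.53) = 20·log₁₀(0.05176) = -25.7 dB.

-25.7 dB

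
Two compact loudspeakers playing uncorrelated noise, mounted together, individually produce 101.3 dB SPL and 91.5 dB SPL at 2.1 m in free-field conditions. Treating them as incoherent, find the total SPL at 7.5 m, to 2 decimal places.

90.68 dB SPL

Combined at 2.1 m: 10·log₁₀(10^(101.3/10)+10^(91.5/10)) = 101.732 dB SPL.
Then apply −20·log₁₀(7.5/2.1) = -11.057 dB → 90.68 dB SPL.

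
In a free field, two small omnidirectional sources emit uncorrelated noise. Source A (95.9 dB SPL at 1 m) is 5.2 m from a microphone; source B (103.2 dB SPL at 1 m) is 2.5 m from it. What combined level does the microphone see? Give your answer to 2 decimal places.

95.42 dB SPL

At the listener: L_A = 95.9 − 20·log₁₀(5.2) = 81.580 dB; L_B = 103.2 − 20·log₁₀(2.5) = 95.241 dB.
Combined: 10·log₁₀(10^(81.580/10)+10^(95.241/10)) = 95.42 dB SPL.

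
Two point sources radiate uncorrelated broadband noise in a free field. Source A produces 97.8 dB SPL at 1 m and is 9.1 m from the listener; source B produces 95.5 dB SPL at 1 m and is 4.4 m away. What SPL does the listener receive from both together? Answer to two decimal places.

84.08 dB SPL

At the listener: L_A = 97.8 − 20·log₁₀(9.1) = 78.619 dB; L_B = 95.5 − 20·log₁₀(4.4) = 82.631 dB.
Combined: 10·log₁₀(10^(78.619/10)+10^(82.631/10)) = 84.08 dB SPL.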